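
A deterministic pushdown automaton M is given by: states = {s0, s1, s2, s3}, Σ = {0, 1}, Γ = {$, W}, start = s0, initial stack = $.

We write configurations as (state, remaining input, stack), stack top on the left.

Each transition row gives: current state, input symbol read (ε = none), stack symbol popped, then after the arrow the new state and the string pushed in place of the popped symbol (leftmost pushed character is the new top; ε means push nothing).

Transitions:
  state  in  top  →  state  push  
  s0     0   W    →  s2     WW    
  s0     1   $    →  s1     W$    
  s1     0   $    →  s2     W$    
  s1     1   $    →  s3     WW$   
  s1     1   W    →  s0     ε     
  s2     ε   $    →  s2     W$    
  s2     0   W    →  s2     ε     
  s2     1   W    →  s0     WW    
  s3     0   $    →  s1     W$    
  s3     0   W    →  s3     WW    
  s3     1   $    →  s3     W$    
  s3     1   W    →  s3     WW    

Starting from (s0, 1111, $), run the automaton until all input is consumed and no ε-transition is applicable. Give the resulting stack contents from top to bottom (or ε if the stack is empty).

$

(s0, 1111, $) ⊢ (s1, 111, W$) ⊢ (s0, 11, $) ⊢ (s1, 1, W$) ⊢ (s0, ε, $)
All input consumed in state s0 with stack $.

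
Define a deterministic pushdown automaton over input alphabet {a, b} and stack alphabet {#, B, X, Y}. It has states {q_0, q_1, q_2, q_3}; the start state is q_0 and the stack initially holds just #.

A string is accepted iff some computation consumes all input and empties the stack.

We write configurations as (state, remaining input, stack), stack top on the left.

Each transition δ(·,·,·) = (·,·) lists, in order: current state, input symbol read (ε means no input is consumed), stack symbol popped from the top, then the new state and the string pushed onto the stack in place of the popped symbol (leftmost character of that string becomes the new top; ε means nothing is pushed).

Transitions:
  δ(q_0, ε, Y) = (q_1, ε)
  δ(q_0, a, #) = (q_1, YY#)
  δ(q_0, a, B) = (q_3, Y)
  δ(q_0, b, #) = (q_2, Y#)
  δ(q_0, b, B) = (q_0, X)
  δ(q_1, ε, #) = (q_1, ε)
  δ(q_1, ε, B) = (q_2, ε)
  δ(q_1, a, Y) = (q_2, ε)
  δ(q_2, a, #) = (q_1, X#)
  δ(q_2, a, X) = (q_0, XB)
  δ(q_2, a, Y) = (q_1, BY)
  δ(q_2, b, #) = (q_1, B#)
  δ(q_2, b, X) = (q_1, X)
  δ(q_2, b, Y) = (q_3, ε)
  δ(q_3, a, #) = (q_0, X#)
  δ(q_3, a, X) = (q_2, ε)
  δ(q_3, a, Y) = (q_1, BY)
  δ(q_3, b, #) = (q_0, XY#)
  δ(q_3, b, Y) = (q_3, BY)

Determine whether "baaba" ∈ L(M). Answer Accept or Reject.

(q_0, baaba, #) ⊢ (q_2, aaba, Y#) ⊢ (q_1, aba, BY#) ⊢ (q_2, aba, Y#) ⊢ (q_1, ba, BY#) ⊢ (q_2, ba, Y#) ⊢ (q_3, a, #) ⊢ (q_0, ε, X#)
All input consumed; stack is X#, not empty, and no further ε-move applies.

Reject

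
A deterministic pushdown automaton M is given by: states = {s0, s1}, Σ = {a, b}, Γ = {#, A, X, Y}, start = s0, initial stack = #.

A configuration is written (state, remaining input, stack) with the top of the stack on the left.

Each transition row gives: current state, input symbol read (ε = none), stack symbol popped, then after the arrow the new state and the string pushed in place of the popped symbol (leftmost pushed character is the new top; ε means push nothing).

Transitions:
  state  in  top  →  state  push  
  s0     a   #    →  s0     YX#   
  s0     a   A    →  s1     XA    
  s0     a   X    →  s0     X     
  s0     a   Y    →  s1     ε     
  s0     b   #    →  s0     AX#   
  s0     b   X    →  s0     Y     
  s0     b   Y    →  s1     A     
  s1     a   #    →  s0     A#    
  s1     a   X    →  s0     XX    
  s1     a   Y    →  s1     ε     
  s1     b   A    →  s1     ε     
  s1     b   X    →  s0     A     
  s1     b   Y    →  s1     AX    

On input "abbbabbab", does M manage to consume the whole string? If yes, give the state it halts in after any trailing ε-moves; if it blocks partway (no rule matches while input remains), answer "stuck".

(s0, abbbabbab, #) ⊢ (s0, bbbabbab, YX#) ⊢ (s1, bbabbab, AX#) ⊢ (s1, babbab, X#) ⊢ (s0, abbab, A#) ⊢ (s1, bbab, XA#) ⊢ (s0, bab, AA#)
No transition for (s0, b, top A); M blocks with input bab remaining.

stuck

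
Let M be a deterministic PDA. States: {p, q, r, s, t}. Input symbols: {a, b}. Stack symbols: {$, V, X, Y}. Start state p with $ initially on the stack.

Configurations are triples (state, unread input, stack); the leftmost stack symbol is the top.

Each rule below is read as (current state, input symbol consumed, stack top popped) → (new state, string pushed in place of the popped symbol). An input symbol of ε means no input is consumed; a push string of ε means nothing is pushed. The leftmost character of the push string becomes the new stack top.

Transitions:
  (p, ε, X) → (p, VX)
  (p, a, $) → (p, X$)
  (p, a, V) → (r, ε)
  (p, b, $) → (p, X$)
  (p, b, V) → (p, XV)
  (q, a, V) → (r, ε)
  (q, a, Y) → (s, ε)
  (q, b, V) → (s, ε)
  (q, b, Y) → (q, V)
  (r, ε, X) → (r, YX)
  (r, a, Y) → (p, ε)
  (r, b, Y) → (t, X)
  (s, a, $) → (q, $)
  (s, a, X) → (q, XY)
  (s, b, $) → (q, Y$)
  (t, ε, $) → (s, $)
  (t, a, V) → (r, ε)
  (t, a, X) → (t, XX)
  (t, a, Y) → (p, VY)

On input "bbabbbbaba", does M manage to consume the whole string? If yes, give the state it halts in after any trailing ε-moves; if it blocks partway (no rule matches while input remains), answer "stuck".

stuck

(p, bbabbbbaba, $) ⊢ (p, babbbbaba, X$) ⊢ (p, babbbbaba, VX$) ⊢ (p, abbbbaba, XVX$) ⊢ (p, abbbbaba, VXVX$) ⊢ (r, bbbbaba, XVX$) ⊢ (r, bbbbaba, YXVX$) ⊢ (t, bbbaba, XXVX$)
No transition for (t, b, top X); M blocks with input bbbaba remaining.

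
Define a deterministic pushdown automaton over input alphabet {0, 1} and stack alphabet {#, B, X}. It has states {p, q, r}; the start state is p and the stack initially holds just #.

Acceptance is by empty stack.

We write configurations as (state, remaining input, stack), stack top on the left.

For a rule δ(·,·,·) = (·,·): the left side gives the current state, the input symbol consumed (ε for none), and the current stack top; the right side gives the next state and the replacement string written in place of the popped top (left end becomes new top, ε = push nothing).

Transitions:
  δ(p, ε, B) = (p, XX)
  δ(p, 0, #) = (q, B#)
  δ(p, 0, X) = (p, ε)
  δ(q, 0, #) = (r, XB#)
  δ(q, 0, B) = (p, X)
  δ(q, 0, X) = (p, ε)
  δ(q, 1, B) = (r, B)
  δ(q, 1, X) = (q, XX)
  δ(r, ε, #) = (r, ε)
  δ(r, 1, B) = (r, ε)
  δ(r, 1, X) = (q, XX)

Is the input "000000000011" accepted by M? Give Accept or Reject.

(p, 000000000011, #)
  read 0, top #: go to q, push B# → (q, 00000000011, B#)
  read 0, top B: go to p, push X → (p, 0000000011, X#)
  read 0, top X: go to p, push ε → (p, 000000011, #)
  read 0, top #: go to q, push B# → (q, 00000011, B#)
  read 0, top B: go to p, push X → (p, 0000011, X#)
  read 0, top X: go to p, push ε → (p, 000011, #)
  read 0, top #: go to q, push B# → (q, 00011, B#)
  read 0, top B: go to p, push X → (p, 0011, X#)
  read 0, top X: go to p, push ε → (p, 011, #)
  read 0, top #: go to q, push B# → (q, 11, B#)
  read 1, top B: go to r, push B → (r, 1, B#)
  read 1, top B: go to r, push ε → (r, ε, #)
  ε-move, top #: go to r, push ε → (r, ε, ε)
All input consumed and the stack is empty.

Accept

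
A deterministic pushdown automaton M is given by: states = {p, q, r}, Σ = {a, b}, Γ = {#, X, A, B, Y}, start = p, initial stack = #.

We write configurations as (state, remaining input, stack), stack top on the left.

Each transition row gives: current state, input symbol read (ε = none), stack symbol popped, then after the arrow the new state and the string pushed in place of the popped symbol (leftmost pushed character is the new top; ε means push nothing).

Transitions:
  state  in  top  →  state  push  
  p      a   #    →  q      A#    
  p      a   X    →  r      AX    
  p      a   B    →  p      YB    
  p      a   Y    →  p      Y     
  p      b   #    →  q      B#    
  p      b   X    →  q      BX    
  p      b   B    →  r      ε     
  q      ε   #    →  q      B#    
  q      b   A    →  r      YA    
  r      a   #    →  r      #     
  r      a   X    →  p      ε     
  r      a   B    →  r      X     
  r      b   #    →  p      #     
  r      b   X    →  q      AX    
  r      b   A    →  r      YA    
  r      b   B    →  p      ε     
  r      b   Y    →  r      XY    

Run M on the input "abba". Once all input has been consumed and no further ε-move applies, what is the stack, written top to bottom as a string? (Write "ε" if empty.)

(p, abba, #) ⊢ (q, bba, A#) ⊢ (r, ba, YA#) ⊢ (r, a, XYA#) ⊢ (p, ε, YA#)
All input consumed in state p with stack YA#.

YA#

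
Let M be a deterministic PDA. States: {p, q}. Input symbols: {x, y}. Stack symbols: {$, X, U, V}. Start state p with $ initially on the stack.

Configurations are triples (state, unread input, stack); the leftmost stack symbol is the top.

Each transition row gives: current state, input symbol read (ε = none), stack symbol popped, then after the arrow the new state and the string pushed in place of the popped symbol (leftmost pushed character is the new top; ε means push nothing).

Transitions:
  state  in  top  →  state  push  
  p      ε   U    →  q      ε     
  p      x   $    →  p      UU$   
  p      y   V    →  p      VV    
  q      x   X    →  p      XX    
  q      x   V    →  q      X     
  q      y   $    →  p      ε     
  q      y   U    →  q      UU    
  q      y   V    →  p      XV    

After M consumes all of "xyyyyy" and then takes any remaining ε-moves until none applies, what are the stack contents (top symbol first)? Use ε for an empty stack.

UUUUUU$

(p, xyyyyy, $)
  read x, top $: go to p, push UU$ → (p, yyyyy, UU$)
  ε-move, top U: go to q, push ε → (q, yyyyy, U$)
  read y, top U: go to q, push UU → (q, yyyy, UU$)
  read y, top U: go to q, push UU → (q, yyy, UUU$)
  read y, top U: go to q, push UU → (q, yy, UUUU$)
  read y, top U: go to q, push UU → (q, y, UUUUU$)
  read y, top U: go to q, push UU → (q, ε, UUUUUU$)
All input consumed in state q with stack UUUUUU$.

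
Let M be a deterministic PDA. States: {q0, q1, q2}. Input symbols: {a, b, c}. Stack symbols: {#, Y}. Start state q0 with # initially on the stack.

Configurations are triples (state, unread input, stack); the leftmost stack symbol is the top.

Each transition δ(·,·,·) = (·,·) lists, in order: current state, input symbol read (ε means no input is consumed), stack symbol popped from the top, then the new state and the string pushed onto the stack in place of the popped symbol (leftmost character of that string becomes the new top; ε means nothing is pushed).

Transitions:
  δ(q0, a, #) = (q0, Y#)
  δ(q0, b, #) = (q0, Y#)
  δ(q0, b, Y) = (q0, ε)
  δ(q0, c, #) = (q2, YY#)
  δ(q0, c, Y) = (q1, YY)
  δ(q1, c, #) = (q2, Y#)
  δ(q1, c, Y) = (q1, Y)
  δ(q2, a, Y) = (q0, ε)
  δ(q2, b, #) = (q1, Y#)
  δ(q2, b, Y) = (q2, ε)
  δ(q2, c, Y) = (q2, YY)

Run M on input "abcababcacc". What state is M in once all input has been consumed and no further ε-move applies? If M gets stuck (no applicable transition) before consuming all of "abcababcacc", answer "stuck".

q1

(q0, abcababcacc, #)
  read a, top #: go to q0, push Y# → (q0, bcababcacc, Y#)
  read b, top Y: go to q0, push ε → (q0, cababcacc, #)
  read c, top #: go to q2, push YY# → (q2, ababcacc, YY#)
  read a, top Y: go to q0, push ε → (q0, babcacc, Y#)
  read b, top Y: go to q0, push ε → (q0, abcacc, #)
  read a, top #: go to q0, push Y# → (q0, bcacc, Y#)
  read b, top Y: go to q0, push ε → (q0, cacc, #)
  read c, top #: go to q2, push YY# → (q2, acc, YY#)
  read a, top Y: go to q0, push ε → (q0, cc, Y#)
  read c, top Y: go to q1, push YY → (q1, c, YY#)
  read c, top Y: go to q1, push Y → (q1, ε, YY#)
All input consumed; M is in state q1.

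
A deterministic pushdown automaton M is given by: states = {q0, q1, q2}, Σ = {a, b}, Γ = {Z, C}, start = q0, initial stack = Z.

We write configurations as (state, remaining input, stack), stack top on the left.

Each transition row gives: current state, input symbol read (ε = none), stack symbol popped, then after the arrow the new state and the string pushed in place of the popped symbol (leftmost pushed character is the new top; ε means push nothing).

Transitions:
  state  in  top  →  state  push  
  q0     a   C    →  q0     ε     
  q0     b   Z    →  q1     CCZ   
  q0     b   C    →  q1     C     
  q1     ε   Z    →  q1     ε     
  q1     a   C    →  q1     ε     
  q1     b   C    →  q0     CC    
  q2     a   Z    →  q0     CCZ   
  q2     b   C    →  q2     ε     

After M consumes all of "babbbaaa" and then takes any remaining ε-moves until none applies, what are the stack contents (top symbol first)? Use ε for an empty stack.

Z

(q0, babbbaaa, Z) ⊢ (q1, abbbaaa, CCZ) ⊢ (q1, bbbaaa, CZ) ⊢ (q0, bbaaa, CCZ) ⊢ (q1, baaa, CCZ) ⊢ (q0, aaa, CCCZ) ⊢ (q0, aa, CCZ) ⊢ (q0, a, CZ) ⊢ (q0, ε, Z)
All input consumed in state q0 with stack Z.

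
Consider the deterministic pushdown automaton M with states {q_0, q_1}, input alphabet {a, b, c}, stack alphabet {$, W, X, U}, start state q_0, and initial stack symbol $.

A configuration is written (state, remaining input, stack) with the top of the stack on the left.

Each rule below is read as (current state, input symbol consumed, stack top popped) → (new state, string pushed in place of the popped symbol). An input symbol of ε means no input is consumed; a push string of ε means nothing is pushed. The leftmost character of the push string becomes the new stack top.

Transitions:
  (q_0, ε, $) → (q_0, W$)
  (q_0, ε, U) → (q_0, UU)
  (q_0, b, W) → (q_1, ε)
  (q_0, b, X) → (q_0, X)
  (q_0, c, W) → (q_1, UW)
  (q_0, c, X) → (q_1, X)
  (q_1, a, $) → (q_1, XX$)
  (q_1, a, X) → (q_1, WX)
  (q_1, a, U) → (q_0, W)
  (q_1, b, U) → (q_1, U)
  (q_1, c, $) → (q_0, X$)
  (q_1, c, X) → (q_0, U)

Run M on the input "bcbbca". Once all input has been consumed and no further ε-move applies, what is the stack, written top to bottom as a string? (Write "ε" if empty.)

(q_0, bcbbca, $)
  ε-move, top $: go to q_0, push W$ → (q_0, bcbbca, W$)
  read b, top W: go to q_1, push ε → (q_1, cbbca, $)
  read c, top $: go to q_0, push X$ → (q_0, bbca, X$)
  read b, top X: go to q_0, push X → (q_0, bca, X$)
  read b, top X: go to q_0, push X → (q_0, ca, X$)
  read c, top X: go to q_1, push X → (q_1, a, X$)
  read a, top X: go to q_1, push WX → (q_1, ε, WX$)
All input consumed in state q_1 with stack WX$.

WX$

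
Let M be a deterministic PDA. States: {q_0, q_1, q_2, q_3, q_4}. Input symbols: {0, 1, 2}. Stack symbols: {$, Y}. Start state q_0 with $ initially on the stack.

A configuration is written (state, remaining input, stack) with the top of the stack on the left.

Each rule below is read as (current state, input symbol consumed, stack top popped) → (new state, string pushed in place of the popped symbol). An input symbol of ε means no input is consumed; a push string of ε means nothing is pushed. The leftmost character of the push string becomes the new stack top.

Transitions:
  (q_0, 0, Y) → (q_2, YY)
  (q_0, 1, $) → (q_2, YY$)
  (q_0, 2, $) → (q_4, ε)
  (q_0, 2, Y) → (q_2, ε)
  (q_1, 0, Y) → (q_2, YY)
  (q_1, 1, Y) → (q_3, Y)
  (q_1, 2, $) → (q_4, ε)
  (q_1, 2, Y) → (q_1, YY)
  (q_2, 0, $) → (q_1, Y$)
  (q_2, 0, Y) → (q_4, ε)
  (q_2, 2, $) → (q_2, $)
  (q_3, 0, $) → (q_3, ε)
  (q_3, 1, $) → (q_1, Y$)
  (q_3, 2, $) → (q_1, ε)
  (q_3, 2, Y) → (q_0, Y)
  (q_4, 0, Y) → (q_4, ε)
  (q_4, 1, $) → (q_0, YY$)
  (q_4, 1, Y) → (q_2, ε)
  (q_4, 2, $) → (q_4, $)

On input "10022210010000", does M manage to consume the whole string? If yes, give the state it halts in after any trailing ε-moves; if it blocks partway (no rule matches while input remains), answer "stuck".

(q_0, 10022210010000, $) ⊢ (q_2, 0022210010000, YY$) ⊢ (q_4, 022210010000, Y$) ⊢ (q_4, 22210010000, $) ⊢ (q_4, 2210010000, $) ⊢ (q_4, 210010000, $) ⊢ (q_4, 10010000, $) ⊢ (q_0, 0010000, YY$) ⊢ (q_2, 010000, YYY$) ⊢ (q_4, 10000, YY$) ⊢ (q_2, 0000, Y$) ⊢ (q_4, 000, $)
No transition for (q_4, 0, top $); M blocks with input 000 remaining.

stuck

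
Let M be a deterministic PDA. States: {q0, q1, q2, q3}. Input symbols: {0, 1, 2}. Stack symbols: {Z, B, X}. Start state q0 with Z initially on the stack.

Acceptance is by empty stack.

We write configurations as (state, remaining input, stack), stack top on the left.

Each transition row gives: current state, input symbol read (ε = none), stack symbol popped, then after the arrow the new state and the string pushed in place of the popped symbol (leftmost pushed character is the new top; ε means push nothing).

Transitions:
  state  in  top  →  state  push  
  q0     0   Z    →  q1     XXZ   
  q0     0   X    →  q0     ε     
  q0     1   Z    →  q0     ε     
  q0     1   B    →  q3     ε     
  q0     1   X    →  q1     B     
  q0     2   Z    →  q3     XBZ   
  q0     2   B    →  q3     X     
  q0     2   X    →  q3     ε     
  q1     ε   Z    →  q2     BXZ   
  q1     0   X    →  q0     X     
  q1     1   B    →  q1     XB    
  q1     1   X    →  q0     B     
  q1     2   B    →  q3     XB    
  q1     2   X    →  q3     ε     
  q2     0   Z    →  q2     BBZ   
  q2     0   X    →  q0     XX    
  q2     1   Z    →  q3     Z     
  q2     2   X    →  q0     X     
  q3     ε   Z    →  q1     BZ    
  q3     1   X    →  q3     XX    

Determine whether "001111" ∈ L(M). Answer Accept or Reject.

(q0, 001111, Z)
  read 0, top Z: go to q1, push XXZ → (q1, 01111, XXZ)
  read 0, top X: go to q0, push X → (q0, 1111, XXZ)
  read 1, top X: go to q1, push B → (q1, 111, BXZ)
  read 1, top B: go to q1, push XB → (q1, 11, XBXZ)
  read 1, top X: go to q0, push B → (q0, 1, BBXZ)
  read 1, top B: go to q3, push ε → (q3, ε, BXZ)
All input consumed; stack is BXZ, not empty, and no further ε-move applies.

Reject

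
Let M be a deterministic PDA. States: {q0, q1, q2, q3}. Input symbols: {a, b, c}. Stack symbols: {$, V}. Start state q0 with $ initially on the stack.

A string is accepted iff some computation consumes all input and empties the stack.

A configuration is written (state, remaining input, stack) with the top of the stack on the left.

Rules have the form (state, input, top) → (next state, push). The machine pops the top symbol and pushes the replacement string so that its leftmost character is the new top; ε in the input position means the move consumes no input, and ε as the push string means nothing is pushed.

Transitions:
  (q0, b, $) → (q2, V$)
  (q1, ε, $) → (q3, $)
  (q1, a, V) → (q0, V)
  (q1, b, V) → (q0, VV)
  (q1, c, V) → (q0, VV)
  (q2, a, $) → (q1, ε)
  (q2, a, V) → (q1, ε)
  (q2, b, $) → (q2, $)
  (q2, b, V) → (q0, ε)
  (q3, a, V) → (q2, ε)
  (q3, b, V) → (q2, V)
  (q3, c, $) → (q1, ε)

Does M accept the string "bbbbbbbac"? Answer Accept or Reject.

Accept

(q0, bbbbbbbac, $)
  read b, top $: go to q2, push V$ → (q2, bbbbbbac, V$)
  read b, top V: go to q0, push ε → (q0, bbbbbac, $)
  read b, top $: go to q2, push V$ → (q2, bbbbac, V$)
  read b, top V: go to q0, push ε → (q0, bbbac, $)
  read b, top $: go to q2, push V$ → (q2, bbac, V$)
  read b, top V: go to q0, push ε → (q0, bac, $)
  read b, top $: go to q2, push V$ → (q2, ac, V$)
  read a, top V: go to q1, push ε → (q1, c, $)
  ε-move, top $: go to q3, push $ → (q3, c, $)
  read c, top $: go to q1, push ε → (q1, ε, ε)
All input consumed and the stack is empty.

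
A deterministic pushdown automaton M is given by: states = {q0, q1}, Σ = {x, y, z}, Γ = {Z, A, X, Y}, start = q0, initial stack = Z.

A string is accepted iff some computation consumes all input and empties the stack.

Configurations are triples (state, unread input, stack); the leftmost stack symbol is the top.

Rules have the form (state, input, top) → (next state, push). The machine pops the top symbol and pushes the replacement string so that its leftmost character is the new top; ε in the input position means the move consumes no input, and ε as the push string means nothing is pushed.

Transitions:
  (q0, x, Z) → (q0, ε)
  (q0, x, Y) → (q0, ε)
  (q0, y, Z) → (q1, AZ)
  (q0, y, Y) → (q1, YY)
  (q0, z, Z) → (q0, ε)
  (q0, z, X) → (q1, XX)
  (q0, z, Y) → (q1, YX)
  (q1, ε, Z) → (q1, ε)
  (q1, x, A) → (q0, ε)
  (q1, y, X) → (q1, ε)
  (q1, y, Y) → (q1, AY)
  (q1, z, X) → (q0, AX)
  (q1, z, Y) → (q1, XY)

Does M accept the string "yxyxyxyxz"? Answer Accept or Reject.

Accept

(q0, yxyxyxyxz, Z)
  read y, top Z: go to q1, push AZ → (q1, xyxyxyxz, AZ)
  read x, top A: go to q0, push ε → (q0, yxyxyxz, Z)
  read y, top Z: go to q1, push AZ → (q1, xyxyxz, AZ)
  read x, top A: go to q0, push ε → (q0, yxyxz, Z)
  read y, top Z: go to q1, push AZ → (q1, xyxz, AZ)
  read x, top A: go to q0, push ε → (q0, yxz, Z)
  read y, top Z: go to q1, push AZ → (q1, xz, AZ)
  read x, top A: go to q0, push ε → (q0, z, Z)
  read z, top Z: go to q0, push ε → (q0, ε, ε)
All input consumed and the stack is empty.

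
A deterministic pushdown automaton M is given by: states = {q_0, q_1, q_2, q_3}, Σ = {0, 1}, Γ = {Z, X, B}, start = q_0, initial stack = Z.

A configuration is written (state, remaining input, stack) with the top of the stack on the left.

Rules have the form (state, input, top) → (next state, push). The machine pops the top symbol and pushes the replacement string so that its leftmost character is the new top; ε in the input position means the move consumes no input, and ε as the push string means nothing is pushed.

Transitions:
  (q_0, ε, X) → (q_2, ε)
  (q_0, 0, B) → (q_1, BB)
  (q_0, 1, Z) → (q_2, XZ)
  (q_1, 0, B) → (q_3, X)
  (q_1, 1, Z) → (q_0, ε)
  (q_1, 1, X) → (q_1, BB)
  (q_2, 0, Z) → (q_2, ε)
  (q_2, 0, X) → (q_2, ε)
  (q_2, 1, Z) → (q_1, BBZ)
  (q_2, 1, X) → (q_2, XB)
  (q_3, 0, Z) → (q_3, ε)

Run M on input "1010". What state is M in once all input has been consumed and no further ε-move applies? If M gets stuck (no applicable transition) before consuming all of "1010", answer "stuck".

(q_0, 1010, Z) ⊢ (q_2, 010, XZ) ⊢ (q_2, 10, Z) ⊢ (q_1, 0, BBZ) ⊢ (q_3, ε, XBZ)
All input consumed; M is in state q_3.

q_3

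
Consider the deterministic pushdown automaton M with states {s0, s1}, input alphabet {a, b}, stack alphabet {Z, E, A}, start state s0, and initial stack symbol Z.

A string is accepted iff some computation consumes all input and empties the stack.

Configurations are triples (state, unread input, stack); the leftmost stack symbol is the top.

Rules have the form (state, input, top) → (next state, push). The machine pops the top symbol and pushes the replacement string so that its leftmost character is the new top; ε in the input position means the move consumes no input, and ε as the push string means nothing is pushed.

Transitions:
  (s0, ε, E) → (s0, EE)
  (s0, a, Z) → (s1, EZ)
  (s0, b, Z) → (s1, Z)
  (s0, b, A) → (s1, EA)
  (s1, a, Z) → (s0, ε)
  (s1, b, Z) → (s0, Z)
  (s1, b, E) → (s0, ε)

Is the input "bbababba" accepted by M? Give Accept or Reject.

(s0, bbababba, Z)
  read b, top Z: go to s1, push Z → (s1, bababba, Z)
  read b, top Z: go to s0, push Z → (s0, ababba, Z)
  read a, top Z: go to s1, push EZ → (s1, babba, EZ)
  read b, top E: go to s0, push ε → (s0, abba, Z)
  read a, top Z: go to s1, push EZ → (s1, bba, EZ)
  read b, top E: go to s0, push ε → (s0, ba, Z)
  read b, top Z: go to s1, push Z → (s1, a, Z)
  read a, top Z: go to s0, push ε → (s0, ε, ε)
All input consumed and the stack is empty.

Accept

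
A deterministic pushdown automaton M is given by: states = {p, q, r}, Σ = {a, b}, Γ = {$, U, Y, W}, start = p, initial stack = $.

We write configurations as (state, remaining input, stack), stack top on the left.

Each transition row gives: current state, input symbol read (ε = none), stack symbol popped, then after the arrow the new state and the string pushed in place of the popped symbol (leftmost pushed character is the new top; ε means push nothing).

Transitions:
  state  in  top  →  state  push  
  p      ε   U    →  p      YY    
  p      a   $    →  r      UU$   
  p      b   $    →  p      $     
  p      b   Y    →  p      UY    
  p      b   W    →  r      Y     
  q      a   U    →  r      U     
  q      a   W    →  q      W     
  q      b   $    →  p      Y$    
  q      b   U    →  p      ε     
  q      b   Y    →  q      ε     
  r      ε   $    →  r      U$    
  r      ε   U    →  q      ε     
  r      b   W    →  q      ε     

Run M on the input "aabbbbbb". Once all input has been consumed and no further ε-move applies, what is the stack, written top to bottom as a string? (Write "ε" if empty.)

(p, aabbbbbb, $)
  read a, top $: go to r, push UU$ → (r, abbbbbb, UU$)
  ε-move, top U: go to q, push ε → (q, abbbbbb, U$)
  read a, top U: go to r, push U → (r, bbbbbb, U$)
  ε-move, top U: go to q, push ε → (q, bbbbbb, $)
  read b, top $: go to p, push Y$ → (p, bbbbb, Y$)
  read b, top Y: go to p, push UY → (p, bbbb, UY$)
  ε-move, top U: go to p, push YY → (p, bbbb, YYY$)
  read b, top Y: go to p, push UY → (p, bbb, UYYY$)
  ε-move, top U: go to p, push YY → (p, bbb, YYYYY$)
  read b, top Y: go to p, push UY → (p, bb, UYYYYY$)
  ε-move, top U: go to p, push YY → (p, bb, YYYYYYY$)
  read b, top Y: go to p, push UY → (p, b, UYYYYYYY$)
  ε-move, top U: go to p, push YY → (p, b, YYYYYYYYY$)
  read b, top Y: go to p, push UY → (p, ε, UYYYYYYYYY$)
  ε-move, top U: go to p, push YY → (p, ε, YYYYYYYYYYY$)
All input consumed in state p with stack YYYYYYYYYYY$.

YYYYYYYYYYY$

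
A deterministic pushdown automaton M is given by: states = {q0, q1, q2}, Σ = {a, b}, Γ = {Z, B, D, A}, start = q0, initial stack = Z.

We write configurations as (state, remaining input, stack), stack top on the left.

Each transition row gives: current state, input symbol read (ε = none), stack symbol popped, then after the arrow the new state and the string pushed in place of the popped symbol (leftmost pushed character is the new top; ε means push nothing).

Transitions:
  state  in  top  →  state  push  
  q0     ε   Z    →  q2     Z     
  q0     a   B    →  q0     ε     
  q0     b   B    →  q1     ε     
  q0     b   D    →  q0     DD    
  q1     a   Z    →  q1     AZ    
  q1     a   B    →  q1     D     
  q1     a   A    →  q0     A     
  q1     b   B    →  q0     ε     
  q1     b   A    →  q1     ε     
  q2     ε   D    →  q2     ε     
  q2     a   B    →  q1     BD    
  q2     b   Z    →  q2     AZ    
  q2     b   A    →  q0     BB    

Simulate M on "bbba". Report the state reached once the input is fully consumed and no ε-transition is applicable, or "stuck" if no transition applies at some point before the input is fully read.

q1

(q0, bbba, Z) ⊢ (q2, bbba, Z) ⊢ (q2, bba, AZ) ⊢ (q0, ba, BBZ) ⊢ (q1, a, BZ) ⊢ (q1, ε, DZ)
All input consumed; M is in state q1.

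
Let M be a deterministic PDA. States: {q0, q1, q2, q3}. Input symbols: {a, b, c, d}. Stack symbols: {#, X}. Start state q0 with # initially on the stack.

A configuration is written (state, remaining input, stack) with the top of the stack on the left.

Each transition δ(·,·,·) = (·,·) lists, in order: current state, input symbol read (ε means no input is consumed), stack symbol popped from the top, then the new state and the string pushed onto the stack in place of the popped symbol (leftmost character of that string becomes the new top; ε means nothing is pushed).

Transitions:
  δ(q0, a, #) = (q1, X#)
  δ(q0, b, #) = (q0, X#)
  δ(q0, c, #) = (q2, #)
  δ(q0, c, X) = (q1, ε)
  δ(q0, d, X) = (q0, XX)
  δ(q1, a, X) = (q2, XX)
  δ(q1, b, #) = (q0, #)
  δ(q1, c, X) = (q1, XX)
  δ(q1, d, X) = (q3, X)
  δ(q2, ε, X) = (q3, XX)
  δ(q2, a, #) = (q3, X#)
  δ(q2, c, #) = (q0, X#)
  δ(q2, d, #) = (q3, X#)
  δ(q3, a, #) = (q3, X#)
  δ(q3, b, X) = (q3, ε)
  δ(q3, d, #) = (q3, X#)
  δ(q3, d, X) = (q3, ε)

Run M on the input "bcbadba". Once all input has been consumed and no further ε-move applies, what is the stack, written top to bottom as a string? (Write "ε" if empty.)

X#

(q0, bcbadba, #)
  read b, top #: go to q0, push X# → (q0, cbadba, X#)
  read c, top X: go to q1, push ε → (q1, badba, #)
  read b, top #: go to q0, push # → (q0, adba, #)
  read a, top #: go to q1, push X# → (q1, dba, X#)
  read d, top X: go to q3, push X → (q3, ba, X#)
  read b, top X: go to q3, push ε → (q3, a, #)
  read a, top #: go to q3, push X# → (q3, ε, X#)
All input consumed in state q3 with stack X#.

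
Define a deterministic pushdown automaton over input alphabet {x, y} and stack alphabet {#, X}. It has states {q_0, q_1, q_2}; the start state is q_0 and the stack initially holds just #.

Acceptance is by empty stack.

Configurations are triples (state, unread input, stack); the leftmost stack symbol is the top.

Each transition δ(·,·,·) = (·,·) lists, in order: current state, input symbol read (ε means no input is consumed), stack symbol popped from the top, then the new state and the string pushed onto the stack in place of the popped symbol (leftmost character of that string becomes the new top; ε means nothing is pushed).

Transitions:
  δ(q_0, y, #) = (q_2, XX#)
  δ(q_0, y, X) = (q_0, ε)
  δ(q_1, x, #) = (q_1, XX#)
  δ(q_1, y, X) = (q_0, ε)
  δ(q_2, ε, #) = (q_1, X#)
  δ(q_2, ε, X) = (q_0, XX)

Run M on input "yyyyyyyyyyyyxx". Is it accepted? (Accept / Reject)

(q_0, yyyyyyyyyyyyxx, #)
  read y, top #: go to q_2, push XX# → (q_2, yyyyyyyyyyyxx, XX#)
  ε-move, top X: go to q_0, push XX → (q_0, yyyyyyyyyyyxx, XXX#)
  read y, top X: go to q_0, push ε → (q_0, yyyyyyyyyyxx, XX#)
  read y, top X: go to q_0, push ε → (q_0, yyyyyyyyyxx, X#)
  read y, top X: go to q_0, push ε → (q_0, yyyyyyyyxx, #)
  read y, top #: go to q_2, push XX# → (q_2, yyyyyyyxx, XX#)
  ε-move, top X: go to q_0, push XX → (q_0, yyyyyyyxx, XXX#)
  read y, top X: go to q_0, push ε → (q_0, yyyyyyxx, XX#)
  read y, top X: go to q_0, push ε → (q_0, yyyyyxx, X#)
  read y, top X: go to q_0, push ε → (q_0, yyyyxx, #)
  read y, top #: go to q_2, push XX# → (q_2, yyyxx, XX#)
  ε-move, top X: go to q_0, push XX → (q_0, yyyxx, XXX#)
  read y, top X: go to q_0, push ε → (q_0, yyxx, XX#)
  read y, top X: go to q_0, push ε → (q_0, yxx, X#)
  read y, top X: go to q_0, push ε → (q_0, xx, #)
No transition applies at (q_0, xx, #); input not fully consumed.

Reject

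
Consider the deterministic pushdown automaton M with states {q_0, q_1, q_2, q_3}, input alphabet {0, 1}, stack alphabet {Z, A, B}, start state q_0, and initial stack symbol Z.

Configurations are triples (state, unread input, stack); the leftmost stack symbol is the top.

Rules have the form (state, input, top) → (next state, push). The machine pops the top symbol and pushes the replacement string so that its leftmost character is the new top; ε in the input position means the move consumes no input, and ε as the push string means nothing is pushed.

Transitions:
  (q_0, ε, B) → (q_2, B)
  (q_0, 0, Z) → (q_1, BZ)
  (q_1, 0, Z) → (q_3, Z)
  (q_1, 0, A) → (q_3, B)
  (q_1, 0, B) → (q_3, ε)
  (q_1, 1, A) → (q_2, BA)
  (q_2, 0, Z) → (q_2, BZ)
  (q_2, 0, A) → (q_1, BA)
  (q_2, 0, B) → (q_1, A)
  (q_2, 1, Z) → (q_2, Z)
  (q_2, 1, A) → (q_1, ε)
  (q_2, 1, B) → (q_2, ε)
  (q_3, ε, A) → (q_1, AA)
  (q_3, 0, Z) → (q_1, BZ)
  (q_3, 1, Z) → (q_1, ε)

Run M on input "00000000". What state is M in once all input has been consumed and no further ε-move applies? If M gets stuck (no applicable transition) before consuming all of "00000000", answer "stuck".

q_3

(q_0, 00000000, Z) ⊢ (q_1, 0000000, BZ) ⊢ (q_3, 000000, Z) ⊢ (q_1, 00000, BZ) ⊢ (q_3, 0000, Z) ⊢ (q_1, 000, BZ) ⊢ (q_3, 00, Z) ⊢ (q_1, 0, BZ) ⊢ (q_3, ε, Z)
All input consumed; M is in state q_3.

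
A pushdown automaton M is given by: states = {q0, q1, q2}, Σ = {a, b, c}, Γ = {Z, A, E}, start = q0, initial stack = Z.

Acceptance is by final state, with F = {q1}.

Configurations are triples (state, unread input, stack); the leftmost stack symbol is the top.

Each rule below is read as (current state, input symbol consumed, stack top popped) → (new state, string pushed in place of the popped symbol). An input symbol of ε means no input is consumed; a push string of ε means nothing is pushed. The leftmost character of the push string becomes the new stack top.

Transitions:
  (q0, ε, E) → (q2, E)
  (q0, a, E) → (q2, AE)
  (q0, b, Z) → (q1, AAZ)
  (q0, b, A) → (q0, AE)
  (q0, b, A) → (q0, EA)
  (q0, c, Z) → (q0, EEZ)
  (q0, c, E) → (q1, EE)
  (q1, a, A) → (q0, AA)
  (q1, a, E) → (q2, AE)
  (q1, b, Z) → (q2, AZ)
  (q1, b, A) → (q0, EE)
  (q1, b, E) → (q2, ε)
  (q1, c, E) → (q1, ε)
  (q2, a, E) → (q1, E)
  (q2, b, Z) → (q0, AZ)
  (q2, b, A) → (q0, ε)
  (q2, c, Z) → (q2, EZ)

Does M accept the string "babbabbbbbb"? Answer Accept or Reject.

Reject

No computation consumes all input and reaches a final state.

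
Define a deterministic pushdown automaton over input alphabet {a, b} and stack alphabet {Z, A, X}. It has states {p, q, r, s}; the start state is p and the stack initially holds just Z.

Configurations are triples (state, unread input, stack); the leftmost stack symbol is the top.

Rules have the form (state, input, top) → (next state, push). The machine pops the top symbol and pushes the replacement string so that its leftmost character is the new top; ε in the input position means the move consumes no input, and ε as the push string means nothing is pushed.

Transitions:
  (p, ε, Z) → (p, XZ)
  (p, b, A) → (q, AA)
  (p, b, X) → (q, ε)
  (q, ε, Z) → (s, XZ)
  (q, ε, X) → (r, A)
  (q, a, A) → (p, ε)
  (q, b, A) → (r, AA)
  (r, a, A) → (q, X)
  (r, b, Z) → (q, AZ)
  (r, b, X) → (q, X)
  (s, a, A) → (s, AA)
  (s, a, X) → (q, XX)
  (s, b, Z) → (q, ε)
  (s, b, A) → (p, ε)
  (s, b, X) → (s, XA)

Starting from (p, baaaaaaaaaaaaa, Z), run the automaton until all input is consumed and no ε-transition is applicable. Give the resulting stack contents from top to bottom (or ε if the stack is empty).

(p, baaaaaaaaaaaaa, Z)
  ε-move, top Z: go to p, push XZ → (p, baaaaaaaaaaaaa, XZ)
  read b, top X: go to q, push ε → (q, aaaaaaaaaaaaa, Z)
  ε-move, top Z: go to s, push XZ → (s, aaaaaaaaaaaaa, XZ)
  read a, top X: go to q, push XX → (q, aaaaaaaaaaaa, XXZ)
  ε-move, top X: go to r, push A → (r, aaaaaaaaaaaa, AXZ)
  read a, top A: go to q, push X → (q, aaaaaaaaaaa, XXZ)
  ε-move, top X: go to r, push A → (r, aaaaaaaaaaa, AXZ)
  read a, top A: go to q, push X → (q, aaaaaaaaaa, XXZ)
  ε-move, top X: go to r, push A → (r, aaaaaaaaaa, AXZ)
  read a, top A: go to q, push X → (q, aaaaaaaaa, XXZ)
  ε-move, top X: go to r, push A → (r, aaaaaaaaa, AXZ)
  read a, top A: go to q, push X → (q, aaaaaaaa, XXZ)
  ε-move, top X: go to r, push A → (r, aaaaaaaa, AXZ)
  read a, top A: go to q, push X → (q, aaaaaaa, XXZ)
  ε-move, top X: go to r, push A → (r, aaaaaaa, AXZ)
  read a, top A: go to q, push X → (q, aaaaaa, XXZ)
  ε-move, top X: go to r, push A → (r, aaaaaa, AXZ)
  read a, top A: go to q, push X → (q, aaaaa, XXZ)
  ε-move, top X: go to r, push A → (r, aaaaa, AXZ)
  read a, top A: go to q, push X → (q, aaaa, XXZ)
  ε-move, top X: go to r, push A → (r, aaaa, AXZ)
  read a, top A: go to q, push X → (q, aaa, XXZ)
  ε-move, top X: go to r, push A → (r, aaa, AXZ)
  read a, top A: go to q, push X → (q, aa, XXZ)
  ε-move, top X: go to r, push A → (r, aa, AXZ)
  read a, top A: go to q, push X → (q, a, XXZ)
  ε-move, top X: go to r, push A → (r, a, AXZ)
  read a, top A: go to q, push X → (q, ε, XXZ)
  ε-move, top X: go to r, push A → (r, ε, AXZ)
All input consumed in state r with stack AXZ.

AXZ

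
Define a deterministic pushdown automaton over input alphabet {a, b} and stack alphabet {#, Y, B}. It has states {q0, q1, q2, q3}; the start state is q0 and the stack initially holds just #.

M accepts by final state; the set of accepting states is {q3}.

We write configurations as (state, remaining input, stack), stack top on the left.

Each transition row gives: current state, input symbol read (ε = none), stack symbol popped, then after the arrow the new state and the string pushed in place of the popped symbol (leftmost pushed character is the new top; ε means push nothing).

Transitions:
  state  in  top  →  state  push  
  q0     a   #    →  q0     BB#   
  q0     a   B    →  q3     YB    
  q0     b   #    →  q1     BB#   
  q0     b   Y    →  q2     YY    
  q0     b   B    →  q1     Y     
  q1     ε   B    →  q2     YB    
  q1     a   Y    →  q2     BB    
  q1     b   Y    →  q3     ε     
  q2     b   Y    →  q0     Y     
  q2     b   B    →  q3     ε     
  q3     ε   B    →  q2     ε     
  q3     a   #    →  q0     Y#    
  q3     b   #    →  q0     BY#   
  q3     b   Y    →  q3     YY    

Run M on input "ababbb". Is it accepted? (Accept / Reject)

(q0, ababbb, #) ⊢ (q0, babbb, BB#) ⊢ (q1, abbb, YB#) ⊢ (q2, bbb, BBB#) ⊢ (q3, bb, BB#) ⊢ (q2, bb, B#) ⊢ (q3, b, #) ⊢ (q0, ε, BY#)
All input consumed; state q0 ∉ F and no further ε-move applies.

Reject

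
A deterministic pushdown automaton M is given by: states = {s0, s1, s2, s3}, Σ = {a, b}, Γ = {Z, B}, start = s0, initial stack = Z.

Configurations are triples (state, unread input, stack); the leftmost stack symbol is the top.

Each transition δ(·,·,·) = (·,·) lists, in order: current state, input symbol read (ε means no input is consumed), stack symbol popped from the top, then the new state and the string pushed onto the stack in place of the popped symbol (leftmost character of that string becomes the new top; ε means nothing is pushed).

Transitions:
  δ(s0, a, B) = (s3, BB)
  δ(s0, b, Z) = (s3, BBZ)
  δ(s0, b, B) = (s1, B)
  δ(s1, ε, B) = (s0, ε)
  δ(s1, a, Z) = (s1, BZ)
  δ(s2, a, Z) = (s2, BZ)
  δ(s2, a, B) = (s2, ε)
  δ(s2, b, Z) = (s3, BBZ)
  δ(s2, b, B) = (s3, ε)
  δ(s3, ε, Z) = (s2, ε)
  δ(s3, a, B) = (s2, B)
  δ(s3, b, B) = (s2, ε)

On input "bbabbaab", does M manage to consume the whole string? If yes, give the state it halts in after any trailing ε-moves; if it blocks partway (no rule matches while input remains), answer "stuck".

s2

(s0, bbabbaab, Z) ⊢ (s3, babbaab, BBZ) ⊢ (s2, abbaab, BZ) ⊢ (s2, bbaab, Z) ⊢ (s3, baab, BBZ) ⊢ (s2, aab, BZ) ⊢ (s2, ab, Z) ⊢ (s2, b, BZ) ⊢ (s3, ε, Z) ⊢ (s2, ε, ε)
All input consumed; M is in state s2.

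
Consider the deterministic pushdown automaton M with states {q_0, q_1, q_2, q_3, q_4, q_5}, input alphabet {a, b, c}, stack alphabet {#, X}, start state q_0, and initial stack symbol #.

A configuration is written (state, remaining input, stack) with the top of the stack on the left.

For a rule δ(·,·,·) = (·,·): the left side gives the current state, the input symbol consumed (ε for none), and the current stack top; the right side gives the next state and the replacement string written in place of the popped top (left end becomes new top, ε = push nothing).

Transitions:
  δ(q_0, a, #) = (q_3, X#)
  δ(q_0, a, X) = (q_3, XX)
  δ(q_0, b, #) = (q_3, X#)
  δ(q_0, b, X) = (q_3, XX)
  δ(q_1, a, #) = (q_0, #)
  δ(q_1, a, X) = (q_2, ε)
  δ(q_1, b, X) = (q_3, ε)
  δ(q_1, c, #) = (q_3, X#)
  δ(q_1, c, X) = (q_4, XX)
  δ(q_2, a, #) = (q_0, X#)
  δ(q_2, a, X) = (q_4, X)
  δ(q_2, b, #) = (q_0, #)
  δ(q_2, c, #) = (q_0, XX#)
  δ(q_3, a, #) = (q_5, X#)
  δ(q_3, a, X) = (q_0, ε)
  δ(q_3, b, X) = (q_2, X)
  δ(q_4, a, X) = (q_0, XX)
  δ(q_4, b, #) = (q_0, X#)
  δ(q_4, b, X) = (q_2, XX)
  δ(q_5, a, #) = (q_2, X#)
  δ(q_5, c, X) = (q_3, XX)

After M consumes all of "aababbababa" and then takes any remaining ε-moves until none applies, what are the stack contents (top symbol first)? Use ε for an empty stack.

(q_0, aababbababa, #) ⊢ (q_3, ababbababa, X#) ⊢ (q_0, babbababa, #) ⊢ (q_3, abbababa, X#) ⊢ (q_0, bbababa, #) ⊢ (q_3, bababa, X#) ⊢ (q_2, ababa, X#) ⊢ (q_4, baba, X#) ⊢ (q_2, aba, XX#) ⊢ (q_4, ba, XX#) ⊢ (q_2, a, XXX#) ⊢ (q_4, ε, XXX#)
All input consumed in state q_4 with stack XXX#.

XXX#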